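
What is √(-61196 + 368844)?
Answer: 8*√4807 ≈ 554.66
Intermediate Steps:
√(-61196 + 368844) = √307648 = 8*√4807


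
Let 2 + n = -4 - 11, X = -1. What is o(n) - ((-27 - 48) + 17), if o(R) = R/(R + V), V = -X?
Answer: 945/16 ≈ 59.063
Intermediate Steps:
n = -17 (n = -2 + (-4 - 11) = -2 - 15 = -17)
V = 1 (V = -1*(-1) = 1)
o(R) = R/(1 + R) (o(R) = R/(R + 1) = R/(1 + R))
o(n) - ((-27 - 48) + 17) = -17/(1 - 17) - ((-27 - 48) + 17) = -17/(-16) - (-75 + 17) = -17*(-1/16) - 1*(-58) = 17/16 + 58 = 945/16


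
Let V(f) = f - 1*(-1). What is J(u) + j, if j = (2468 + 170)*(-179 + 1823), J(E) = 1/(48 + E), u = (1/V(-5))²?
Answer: 3335054584/769 ≈ 4.3369e+6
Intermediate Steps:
V(f) = 1 + f (V(f) = f + 1 = 1 + f)
u = 1/16 (u = (1/(1 - 5))² = (1/(-4))² = (-¼)² = 1/16 ≈ 0.062500)
j = 4336872 (j = 2638*1644 = 4336872)
J(u) + j = 1/(48 + 1/16) + 4336872 = 1/(769/16) + 4336872 = 16/769 + 4336872 = 3335054584/769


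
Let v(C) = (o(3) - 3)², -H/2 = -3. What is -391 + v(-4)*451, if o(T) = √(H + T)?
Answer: -391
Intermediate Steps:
H = 6 (H = -2*(-3) = 6)
o(T) = √(6 + T)
v(C) = 0 (v(C) = (√(6 + 3) - 3)² = (√9 - 3)² = (3 - 3)² = 0² = 0)
-391 + v(-4)*451 = -391 + 0*451 = -391 + 0 = -391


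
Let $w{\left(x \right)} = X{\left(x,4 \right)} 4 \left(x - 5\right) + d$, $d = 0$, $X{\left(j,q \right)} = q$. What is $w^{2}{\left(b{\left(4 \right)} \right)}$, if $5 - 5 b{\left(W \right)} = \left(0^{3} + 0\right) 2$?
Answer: $4096$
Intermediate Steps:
$b{\left(W \right)} = 1$ ($b{\left(W \right)} = 1 - \frac{\left(0^{3} + 0\right) 2}{5} = 1 - \frac{\left(0 + 0\right) 2}{5} = 1 - \frac{0 \cdot 2}{5} = 1 - 0 = 1 + 0 = 1$)
$w{\left(x \right)} = -80 + 16 x$ ($w{\left(x \right)} = 4 \cdot 4 \left(x - 5\right) + 0 = 4 \cdot 4 \left(-5 + x\right) + 0 = 4 \left(-20 + 4 x\right) + 0 = \left(-80 + 16 x\right) + 0 = -80 + 16 x$)
$w^{2}{\left(b{\left(4 \right)} \right)} = \left(-80 + 16 \cdot 1\right)^{2} = \left(-80 + 16\right)^{2} = \left(-64\right)^{2} = 4096$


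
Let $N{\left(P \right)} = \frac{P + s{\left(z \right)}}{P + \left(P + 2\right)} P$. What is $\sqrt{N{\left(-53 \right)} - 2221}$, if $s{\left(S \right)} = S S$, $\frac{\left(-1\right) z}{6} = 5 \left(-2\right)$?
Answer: $\frac{3 i \sqrt{124202}}{52} \approx 20.332 i$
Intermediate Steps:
$z = 60$ ($z = - 6 \cdot 5 \left(-2\right) = \left(-6\right) \left(-10\right) = 60$)
$s{\left(S \right)} = S^{2}$
$N{\left(P \right)} = \frac{P \left(3600 + P\right)}{2 + 2 P}$ ($N{\left(P \right)} = \frac{P + 60^{2}}{P + \left(P + 2\right)} P = \frac{P + 3600}{P + \left(2 + P\right)} P = \frac{3600 + P}{2 + 2 P} P = \frac{P \left(3600 + P\right)}{2 + 2 P}$)
$\sqrt{N{\left(-53 \right)} - 2221} = \sqrt{\frac{1}{2} \left(-53\right) \frac{1}{1 - 53} \left(3600 - 53\right) - 2221} = \sqrt{\frac{1}{2} \left(-53\right) \frac{1}{-52} \cdot 3547 - 2221} = \sqrt{\frac{1}{2} \left(-53\right) \left(- \frac{1}{52}\right) 3547 - 2221} = \sqrt{\frac{187991}{104} - 2221} = \sqrt{- \frac{42993}{104}} = \frac{3 i \sqrt{124202}}{52}$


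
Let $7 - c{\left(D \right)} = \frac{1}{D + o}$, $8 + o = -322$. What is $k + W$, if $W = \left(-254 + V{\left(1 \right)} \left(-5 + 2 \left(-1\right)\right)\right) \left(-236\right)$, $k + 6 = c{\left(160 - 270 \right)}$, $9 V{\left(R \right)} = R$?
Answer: $\frac{238109089}{3960} \approx 60129.0$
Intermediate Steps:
$o = -330$ ($o = -8 - 322 = -330$)
$V{\left(R \right)} = \frac{R}{9}$
$c{\left(D \right)} = 7 - \frac{1}{-330 + D}$ ($c{\left(D \right)} = 7 - \frac{1}{D - 330} = 7 - \frac{1}{-330 + D}$)
$k = \frac{441}{440}$ ($k = -6 + \frac{-2311 + 7 \left(160 - 270\right)}{-330 + \left(160 - 270\right)} = -6 + \frac{-2311 + 7 \left(-110\right)}{-330 - 110} = -6 + \frac{-2311 - 770}{-440} = -6 - - \frac{3081}{440} = -6 + \frac{3081}{440} = \frac{441}{440} \approx 1.0023$)
$W = \frac{541148}{9}$ ($W = \left(-254 + \frac{1}{9} \cdot 1 \left(-5 + 2 \left(-1\right)\right)\right) \left(-236\right) = \left(-254 + \frac{-5 - 2}{9}\right) \left(-236\right) = \left(-254 + \frac{1}{9} \left(-7\right)\right) \left(-236\right) = \left(-254 - \frac{7}{9}\right) \left(-236\right) = \left(- \frac{2293}{9}\right) \left(-236\right) = \frac{541148}{9} \approx 60128.0$)
$k + W = \frac{441}{440} + \frac{541148}{9} = \frac{238109089}{3960}$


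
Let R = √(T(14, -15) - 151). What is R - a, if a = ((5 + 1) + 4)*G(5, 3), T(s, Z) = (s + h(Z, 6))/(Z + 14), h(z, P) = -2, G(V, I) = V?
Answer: -50 + I*√163 ≈ -50.0 + 12.767*I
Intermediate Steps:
T(s, Z) = (-2 + s)/(14 + Z) (T(s, Z) = (s - 2)/(Z + 14) = (-2 + s)/(14 + Z))
R = I*√163 (R = √((-2 + 14)/(14 - 15) - 151) = √(12/(-1) - 151) = √(-1*12 - 151) = √(-12 - 151) = √(-163) = I*√163 ≈ 12.767*I)
a = 50 (a = ((5 + 1) + 4)*5 = (6 + 4)*5 = 10*5 = 50)
R - a = I*√163 - 1*50 = I*√163 - 50 = -50 + I*√163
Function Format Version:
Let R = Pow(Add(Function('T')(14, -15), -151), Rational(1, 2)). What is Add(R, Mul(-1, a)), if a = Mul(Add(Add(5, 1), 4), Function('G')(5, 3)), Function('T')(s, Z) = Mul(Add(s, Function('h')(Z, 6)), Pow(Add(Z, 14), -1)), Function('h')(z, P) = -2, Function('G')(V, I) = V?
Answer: Add(-50, Mul(I, Pow(163, Rational(1, 2)))) ≈ Add(-50.000, Mul(12.767, I))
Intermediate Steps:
Function('T')(s, Z) = Mul(Pow(Add(14, Z), -1), Add(-2, s)) (Function('T')(s, Z) = Mul(Add(s, -2), Pow(Add(Z, 14), -1)) = Mul(Add(-2, s), Pow(Add(14, Z), -1)) = Mul(Pow(Add(14, Z), -1), Add(-2, s)))
R = Mul(I, Pow(163, Rational(1, 2))) (R = Pow(Add(Mul(Pow(Add(14, -15), -1), Add(-2, 14)), -151), Rational(1, 2)) = Pow(Add(Mul(Pow(-1, -1), 12), -151), Rational(1, 2)) = Pow(Add(Mul(-1, 12), -151), Rational(1, 2)) = Pow(Add(-12, -151), Rational(1, 2)) = Pow(-163, Rational(1, 2)) = Mul(I, Pow(163, Rational(1, 2))) ≈ Mul(12.767, I))
a = 50 (a = Mul(Add(Add(5, 1), 4), 5) = Mul(Add(6, 4), 5) = Mul(10, 5) = 50)
Add(R, Mul(-1, a)) = Add(Mul(I, Pow(163, Rational(1, 2))), Mul(-1, 50)) = Add(Mul(I, Pow(163, Rational(1, 2))), -50) = Add(-50, Mul(I, Pow(163, Rational(1, 2))))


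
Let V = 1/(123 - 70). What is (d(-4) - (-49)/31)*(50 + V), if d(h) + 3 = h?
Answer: -445368/1643 ≈ -271.07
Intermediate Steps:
d(h) = -3 + h
V = 1/53 ≈ 0.018868
(d(-4) - (-49)/31)*(50 + V) = ((-3 - 4) - (-49)/31)*(50 + 1/53) = (-7 - (-49)/31)*(2651/53) = (-7 - 1*(-49/31))*(2651/53) = (-7 + 49/31)*(2651/53) = -168/31*2651/53 = -445368/1643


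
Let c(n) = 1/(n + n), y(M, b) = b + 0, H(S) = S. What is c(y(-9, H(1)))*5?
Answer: 5/2 ≈ 2.5000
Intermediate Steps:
y(M, b) = b
c(n) = 1/(2*n)
c(y(-9, H(1)))*5 = ((½)/1)*5 = ((½)*1)*5 = (½)*5 = 5/2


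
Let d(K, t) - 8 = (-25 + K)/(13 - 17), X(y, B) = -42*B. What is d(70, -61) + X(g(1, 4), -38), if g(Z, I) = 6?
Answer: 6371/4 ≈ 1592.8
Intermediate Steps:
d(K, t) = 57/4 - K/4 (d(K, t) = 8 + (-25 + K)/(13 - 17) = 8 + (-25 + K)/(-4) = 8 + (-25 + K)*(-¼) = 8 + (25/4 - K/4) = 57/4 - K/4)
d(70, -61) + X(g(1, 4), -38) = (57/4 - ¼*70) - 42*(-38) = (57/4 - 35/2) + 1596 = -13/4 + 1596 = 6371/4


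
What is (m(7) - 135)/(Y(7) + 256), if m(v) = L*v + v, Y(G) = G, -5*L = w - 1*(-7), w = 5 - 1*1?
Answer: -717/1315 ≈ -0.54525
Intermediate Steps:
w = 4 (w = 5 - 1 = 4)
L = -11/5 (L = -(4 - 1*(-7))/5 = -(4 + 7)/5 = -⅕*11 = -11/5 ≈ -2.2000)
m(v) = -6*v/5 (m(v) = -11*v/5 + v = -6*v/5)
(m(7) - 135)/(Y(7) + 256) = (-6/5*7 - 135)/(7 + 256) = (-42/5 - 135)/263 = -717/5*1/263 = -717/1315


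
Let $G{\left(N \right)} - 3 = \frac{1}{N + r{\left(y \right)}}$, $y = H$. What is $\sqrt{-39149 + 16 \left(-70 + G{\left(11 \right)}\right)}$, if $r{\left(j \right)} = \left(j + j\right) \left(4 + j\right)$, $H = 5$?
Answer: $\frac{i \sqrt{410292805}}{101} \approx 200.55 i$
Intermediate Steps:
$y = 5$
$r{\left(j \right)} = 2 j \left(4 + j\right)$
$G{\left(N \right)} = 3 + \frac{1}{90 + N}$ ($G{\left(N \right)} = 3 + \frac{1}{N + 2 \cdot 5 \left(4 + 5\right)} = 3 + \frac{1}{N + 2 \cdot 5 \cdot 9} = 3 + \frac{1}{N + 90} = 3 + \frac{1}{90 + N}$)
$\sqrt{-39149 + 16 \left(-70 + G{\left(11 \right)}\right)} = \sqrt{-39149 + 16 \left(-70 + \frac{271 + 3 \cdot 11}{90 + 11}\right)} = \sqrt{-39149 + 16 \left(-70 + \frac{271 + 33}{101}\right)} = \sqrt{-39149 + 16 \left(-70 + \frac{1}{101} \cdot 304\right)} = \sqrt{-39149 + 16 \left(-70 + \frac{304}{101}\right)} = \sqrt{-39149 + 16 \left(- \frac{6766}{101}\right)} = \sqrt{-39149 - \frac{108256}{101}} = \sqrt{- \frac{4062305}{101}} = \frac{i \sqrt{410292805}}{101}$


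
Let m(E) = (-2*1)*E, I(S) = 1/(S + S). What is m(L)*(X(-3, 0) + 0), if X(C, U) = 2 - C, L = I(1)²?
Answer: -5/2 ≈ -2.5000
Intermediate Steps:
I(S) = 1/(2*S)
L = ¼ (L = ((½)/1)² = ((½)*1)² = (½)² = ¼ ≈ 0.25000)
m(E) = -2*E
m(L)*(X(-3, 0) + 0) = (-2*¼)*((2 - 1*(-3)) + 0) = -((2 + 3) + 0)/2 = -(5 + 0)/2 = -½*5 = -5/2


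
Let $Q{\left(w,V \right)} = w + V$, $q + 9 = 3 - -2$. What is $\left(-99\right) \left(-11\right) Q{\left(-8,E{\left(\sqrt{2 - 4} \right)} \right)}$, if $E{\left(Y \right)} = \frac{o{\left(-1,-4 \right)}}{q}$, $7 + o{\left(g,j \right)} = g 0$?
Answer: $- \frac{27225}{4} \approx -6806.3$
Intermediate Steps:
$q = -4$ ($q = -9 + \left(3 - -2\right) = -9 + \left(3 + 2\right) = -9 + 5 = -4$)
$o{\left(g,j \right)} = -7$ ($o{\left(g,j \right)} = -7 + g 0 = -7 + 0 = -7$)
$E{\left(Y \right)} = \frac{7}{4}$ ($E{\left(Y \right)} = - \frac{7}{-4} = \left(-7\right) \left(- \frac{1}{4}\right) = \frac{7}{4}$)
$Q{\left(w,V \right)} = V + w$
$\left(-99\right) \left(-11\right) Q{\left(-8,E{\left(\sqrt{2 - 4} \right)} \right)} = \left(-99\right) \left(-11\right) \left(\frac{7}{4} - 8\right) = 1089 \left(- \frac{25}{4}\right) = - \frac{27225}{4}$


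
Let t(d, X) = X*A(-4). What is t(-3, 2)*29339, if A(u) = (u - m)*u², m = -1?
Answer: -2816544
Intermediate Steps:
A(u) = u²*(1 + u) (A(u) = (u - 1*(-1))*u² = (u + 1)*u² = (1 + u)*u² = u²*(1 + u))
t(d, X) = -48*X (t(d, X) = X*((-4)²*(1 - 4)) = X*(16*(-3)) = X*(-48) = -48*X)
t(-3, 2)*29339 = -48*2*29339 = -96*29339 = -2816544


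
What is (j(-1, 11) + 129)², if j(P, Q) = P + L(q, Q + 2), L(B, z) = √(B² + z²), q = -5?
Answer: (128 + √194)² ≈ 20144.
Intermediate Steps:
j(P, Q) = P + √(25 + (2 + Q)²) (j(P, Q) = P + √((-5)² + (Q + 2)²) = P + √(25 + (2 + Q)²))
(j(-1, 11) + 129)² = ((-1 + √(25 + (2 + 11)²)) + 129)² = ((-1 + √(25 + 13²)) + 129)² = ((-1 + √(25 + 169)) + 129)² = ((-1 + √194) + 129)² = (128 + √194)²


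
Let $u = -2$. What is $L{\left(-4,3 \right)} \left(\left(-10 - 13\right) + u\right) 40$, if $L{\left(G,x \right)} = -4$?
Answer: $4000$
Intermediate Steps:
$L{\left(-4,3 \right)} \left(\left(-10 - 13\right) + u\right) 40 = - 4 \left(\left(-10 - 13\right) - 2\right) 40 = - 4 \left(-23 - 2\right) 40 = \left(-4\right) \left(-25\right) 40 = 100 \cdot 40 = 4000$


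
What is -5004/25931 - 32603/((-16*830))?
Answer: 778975273/344363680 ≈ 2.2621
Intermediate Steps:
-5004/25931 - 32603/((-16*830)) = -5004*1/25931 - 32603/(-13280) = -5004/25931 - 32603*(-1/13280) = -5004/25931 + 32603/13280 = 778975273/344363680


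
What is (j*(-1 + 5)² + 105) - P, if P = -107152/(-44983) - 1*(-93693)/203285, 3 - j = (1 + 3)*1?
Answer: 787851868256/9144369155 ≈ 86.157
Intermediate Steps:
j = -1 (j = 3 - (1 + 3) = 3 - 4 = -1)
P = 25996986539/9144369155 (P = -107152*(-1/44983) + 93693*(1/203285) = 107152/44983 + 93693/203285 = 25996986539/9144369155 ≈ 2.8429)
(j*(-1 + 5)² + 105) - P = (-(-1 + 5)² + 105) - 1*25996986539/9144369155 = (-1*4² + 105) - 25996986539/9144369155 = (-1*16 + 105) - 25996986539/9144369155 = (-16 + 105) - 25996986539/9144369155 = 89 - 25996986539/9144369155 = 787851868256/9144369155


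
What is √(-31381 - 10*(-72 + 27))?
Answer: I*√30931 ≈ 175.87*I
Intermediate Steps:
√(-31381 - 10*(-72 + 27)) = √(-31381 - 10*(-45)) = √(-31381 + 450) = √(-30931) = I*√30931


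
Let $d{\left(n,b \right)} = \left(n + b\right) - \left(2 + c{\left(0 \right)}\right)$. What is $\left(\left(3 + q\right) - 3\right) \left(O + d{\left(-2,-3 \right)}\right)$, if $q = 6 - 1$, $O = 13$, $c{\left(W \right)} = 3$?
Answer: $15$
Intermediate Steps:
$q = 5$ ($q = 6 - 1 = 5$)
$d{\left(n,b \right)} = -5 + b + n$ ($d{\left(n,b \right)} = \left(n + b\right) - \left(2 + 3\right) = \left(b + n\right) - 5 = -5 + b + n$)
$\left(\left(3 + q\right) - 3\right) \left(O + d{\left(-2,-3 \right)}\right) = \left(\left(3 + 5\right) - 3\right) \left(13 - 10\right) = \left(8 - 3\right) \left(13 - 10\right) = 5 \cdot 3 = 15$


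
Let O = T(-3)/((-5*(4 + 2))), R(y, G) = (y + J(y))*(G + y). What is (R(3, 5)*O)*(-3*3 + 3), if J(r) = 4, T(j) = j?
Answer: -168/5 ≈ -33.600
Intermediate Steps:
R(y, G) = (4 + y)*(G + y) (R(y, G) = (y + 4)*(G + y) = (4 + y)*(G + y))
O = 1/10 (O = -3*(-1/(5*(4 + 2))) = -3/((-5*6)) = -3/(-30) = -3*(-1/30) = 1/10 ≈ 0.10000)
(R(3, 5)*O)*(-3*3 + 3) = ((3**2 + 4*5 + 4*3 + 5*3)*(1/10))*(-3*3 + 3) = ((9 + 20 + 12 + 15)*(1/10))*(-9 + 3) = (56*(1/10))*(-6) = (28/5)*(-6) = -168/5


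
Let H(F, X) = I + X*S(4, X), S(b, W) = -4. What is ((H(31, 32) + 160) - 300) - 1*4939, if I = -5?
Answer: -5212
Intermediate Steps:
H(F, X) = -5 - 4*X (H(F, X) = -5 + X*(-4) = -5 - 4*X)
((H(31, 32) + 160) - 300) - 1*4939 = (((-5 - 4*32) + 160) - 300) - 1*4939 = (((-5 - 128) + 160) - 300) - 4939 = ((-133 + 160) - 300) - 4939 = (27 - 300) - 4939 = -273 - 4939 = -5212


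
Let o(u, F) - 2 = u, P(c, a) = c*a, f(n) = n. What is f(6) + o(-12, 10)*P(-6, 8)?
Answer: 486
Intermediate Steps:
P(c, a) = a*c
o(u, F) = 2 + u
f(6) + o(-12, 10)*P(-6, 8) = 6 + (2 - 12)*(8*(-6)) = 6 - 10*(-48) = 6 + 480 = 486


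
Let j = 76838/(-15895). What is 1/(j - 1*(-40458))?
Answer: 15895/643003072 ≈ 2.4720e-5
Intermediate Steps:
j = -76838/15895 (j = 76838*(-1/15895) = -76838/15895 ≈ -4.8341)
1/(j - 1*(-40458)) = 1/(-76838/15895 - 1*(-40458)) = 1/(-76838/15895 + 40458) = 1/(643003072/15895) = 15895/643003072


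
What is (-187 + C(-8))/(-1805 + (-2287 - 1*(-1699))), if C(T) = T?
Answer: 195/2393 ≈ 0.081488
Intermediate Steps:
(-187 + C(-8))/(-1805 + (-2287 - 1*(-1699))) = (-187 - 8)/(-1805 + (-2287 - 1*(-1699))) = -195/(-1805 + (-2287 + 1699)) = -195/(-1805 - 588) = -195/(-2393) = -195*(-1/2393) = 195/2393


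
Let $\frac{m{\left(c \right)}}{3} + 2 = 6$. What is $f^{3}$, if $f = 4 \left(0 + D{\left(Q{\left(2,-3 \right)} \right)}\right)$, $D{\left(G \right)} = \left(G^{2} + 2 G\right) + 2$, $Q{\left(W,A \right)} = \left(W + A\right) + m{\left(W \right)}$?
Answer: $195112000$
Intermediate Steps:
$m{\left(c \right)} = 12$ ($m{\left(c \right)} = -6 + 3 \cdot 6 = -6 + 18 = 12$)
$Q{\left(W,A \right)} = 12 + A + W$ ($Q{\left(W,A \right)} = \left(W + A\right) + 12 = \left(A + W\right) + 12 = 12 + A + W$)
$D{\left(G \right)} = 2 + G^{2} + 2 G$
$f = 580$ ($f = 4 \left(0 + \left(2 + \left(12 - 3 + 2\right)^{2} + 2 \left(12 - 3 + 2\right)\right)\right) = 4 \left(0 + \left(2 + 11^{2} + 2 \cdot 11\right)\right) = 4 \left(0 + \left(2 + 121 + 22\right)\right) = 4 \left(0 + 145\right) = 4 \cdot 145 = 580$)
$f^{3} = 580^{3} = 195112000$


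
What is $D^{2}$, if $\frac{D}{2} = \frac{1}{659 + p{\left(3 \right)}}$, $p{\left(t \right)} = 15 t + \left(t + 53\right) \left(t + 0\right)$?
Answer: $\frac{1}{190096} \approx 5.2605 \cdot 10^{-6}$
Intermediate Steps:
$p{\left(t \right)} = 15 t + t \left(53 + t\right)$ ($p{\left(t \right)} = 15 t + \left(53 + t\right) t = 15 t + t \left(53 + t\right)$)
$D = \frac{1}{436}$ ($D = \frac{2}{659 + 3 \left(68 + 3\right)} = \frac{2}{659 + 3 \cdot 71} = \frac{2}{659 + 213} = \frac{2}{872} = 2 \cdot \frac{1}{872} = \frac{1}{436} \approx 0.0022936$)
$D^{2} = \left(\frac{1}{436}\right)^{2} = \frac{1}{190096}$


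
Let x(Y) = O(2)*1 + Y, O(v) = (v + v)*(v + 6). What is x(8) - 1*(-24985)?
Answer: 25025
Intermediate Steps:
O(v) = 2*v*(6 + v) (O(v) = (2*v)*(6 + v) = 2*v*(6 + v))
x(Y) = 32 + Y (x(Y) = (2*2*(6 + 2))*1 + Y = (2*2*8)*1 + Y = 32*1 + Y = 32 + Y)
x(8) - 1*(-24985) = (32 + 8) - 1*(-24985) = 40 + 24985 = 25025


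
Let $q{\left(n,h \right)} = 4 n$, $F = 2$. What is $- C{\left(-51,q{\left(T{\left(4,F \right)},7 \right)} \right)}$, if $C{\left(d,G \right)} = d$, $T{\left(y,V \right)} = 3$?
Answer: $51$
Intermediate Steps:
$- C{\left(-51,q{\left(T{\left(4,F \right)},7 \right)} \right)} = \left(-1\right) \left(-51\right) = 51$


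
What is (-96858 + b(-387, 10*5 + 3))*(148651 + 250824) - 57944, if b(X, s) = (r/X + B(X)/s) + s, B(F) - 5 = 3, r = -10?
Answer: -793184259131659/20511 ≈ -3.8671e+10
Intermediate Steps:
B(F) = 8 (B(F) = 5 + 3 = 8)
b(X, s) = s - 10/X + 8/s (b(X, s) = (-10/X + 8/s) + s = s - 10/X + 8/s)
(-96858 + b(-387, 10*5 + 3))*(148651 + 250824) - 57944 = (-96858 + ((10*5 + 3) - 10/(-387) + 8/(10*5 + 3)))*(148651 + 250824) - 57944 = (-96858 + ((50 + 3) - 10*(-1/387) + 8/(50 + 3)))*399475 - 57944 = (-96858 + (53 + 10/387 + 8/53))*399475 - 57944 = (-96858 + 1090709/20511)*399475 - 57944 = -1985563729/20511*399475 - 57944 = -793183070642275/20511 - 57944 = -793184259131659/20511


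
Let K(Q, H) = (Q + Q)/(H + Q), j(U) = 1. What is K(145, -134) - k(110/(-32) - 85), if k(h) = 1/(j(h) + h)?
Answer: 405886/15389 ≈ 26.375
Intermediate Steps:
K(Q, H) = 2*Q/(H + Q) (K(Q, H) = (2*Q)/(H + Q) = 2*Q/(H + Q))
k(h) = 1/(1 + h)
K(145, -134) - k(110/(-32) - 85) = 2*145/(-134 + 145) - 1/(1 + (110/(-32) - 85)) = 2*145/11 - 1/(1 + (110*(-1/32) - 85)) = 2*145*(1/11) - 1/(1 + (-55/16 - 85)) = 290/11 - 1/(1 - 1415/16) = 290/11 - 1/(-1399/16) = 290/11 - 1*(-16/1399) = 290/11 + 16/1399 = 405886/15389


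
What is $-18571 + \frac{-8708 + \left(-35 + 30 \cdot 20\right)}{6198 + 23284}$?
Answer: $- \frac{547518365}{29482} \approx -18571.0$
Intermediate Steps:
$-18571 + \frac{-8708 + \left(-35 + 30 \cdot 20\right)}{6198 + 23284} = -18571 + \frac{-8708 + \left(-35 + 600\right)}{29482} = -18571 + \left(-8708 + 565\right) \frac{1}{29482} = -18571 - \frac{8143}{29482} = - \frac{547518365}{29482}$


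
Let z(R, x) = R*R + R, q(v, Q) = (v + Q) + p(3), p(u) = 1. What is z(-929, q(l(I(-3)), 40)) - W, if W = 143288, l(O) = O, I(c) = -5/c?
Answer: 718824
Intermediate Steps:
q(v, Q) = 1 + Q + v (q(v, Q) = (v + Q) + 1 = (Q + v) + 1 = 1 + Q + v)
z(R, x) = R + R**2 (z(R, x) = R**2 + R = R + R**2)
z(-929, q(l(I(-3)), 40)) - W = -929*(1 - 929) - 1*143288 = -929*(-928) - 143288 = 862112 - 143288 = 718824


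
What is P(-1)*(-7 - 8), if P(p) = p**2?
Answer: -15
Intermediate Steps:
P(-1)*(-7 - 8) = (-1)**2*(-7 - 8) = 1*(-15) = -15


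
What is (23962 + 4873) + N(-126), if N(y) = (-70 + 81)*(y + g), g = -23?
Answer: 27196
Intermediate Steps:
N(y) = -253 + 11*y (N(y) = (-70 + 81)*(y - 23) = 11*(-23 + y) = -253 + 11*y)
(23962 + 4873) + N(-126) = (23962 + 4873) + (-253 + 11*(-126)) = 28835 + (-253 - 1386) = 28835 - 1639 = 27196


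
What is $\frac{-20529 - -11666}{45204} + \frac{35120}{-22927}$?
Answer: $- \frac{1790766481}{1036392108} \approx -1.7279$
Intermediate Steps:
$\frac{-20529 - -11666}{45204} + \frac{35120}{-22927} = \left(-20529 + 11666\right) \frac{1}{45204} + 35120 \left(- \frac{1}{22927}\right) = \left(-8863\right) \frac{1}{45204} - \frac{35120}{22927} = - \frac{8863}{45204} - \frac{35120}{22927} = - \frac{1790766481}{1036392108}$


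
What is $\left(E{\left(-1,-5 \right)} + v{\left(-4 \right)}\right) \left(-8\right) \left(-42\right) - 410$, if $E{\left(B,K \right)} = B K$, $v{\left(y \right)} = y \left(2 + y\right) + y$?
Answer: $2614$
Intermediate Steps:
$v{\left(y \right)} = y + y \left(2 + y\right)$
$\left(E{\left(-1,-5 \right)} + v{\left(-4 \right)}\right) \left(-8\right) \left(-42\right) - 410 = \left(\left(-1\right) \left(-5\right) - 4 \left(3 - 4\right)\right) \left(-8\right) \left(-42\right) - 410 = \left(5 - -4\right) \left(-8\right) \left(-42\right) - 410 = \left(5 + 4\right) \left(-8\right) \left(-42\right) - 410 = 9 \left(-8\right) \left(-42\right) - 410 = \left(-72\right) \left(-42\right) - 410 = 3024 - 410 = 2614$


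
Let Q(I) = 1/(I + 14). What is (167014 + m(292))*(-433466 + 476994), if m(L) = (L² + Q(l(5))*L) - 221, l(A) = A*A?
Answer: 427902656920/39 ≈ 1.0972e+10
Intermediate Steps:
l(A) = A²
Q(I) = 1/(14 + I)
m(L) = -221 + L² + L/39 (m(L) = (L² + L/(14 + 5²)) - 221 = (L² + L/(14 + 25)) - 221 = (L² + L/39) - 221 = -221 + L² + L/39)
(167014 + m(292))*(-433466 + 476994) = (167014 + (-221 + 292² + (1/39)*292))*(-433466 + 476994) = (167014 + (-221 + 85264 + 292/39))*43528 = (167014 + 3316969/39)*43528 = (9830515/39)*43528 = 427902656920/39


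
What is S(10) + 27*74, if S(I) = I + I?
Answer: 2018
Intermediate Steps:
S(I) = 2*I
S(10) + 27*74 = 2*10 + 27*74 = 20 + 1998 = 2018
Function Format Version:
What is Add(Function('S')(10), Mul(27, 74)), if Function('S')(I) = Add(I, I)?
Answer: 2018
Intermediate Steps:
Function('S')(I) = Mul(2, I)
Add(Function('S')(10), Mul(27, 74)) = Add(Mul(2, 10), Mul(27, 74)) = Add(20, 1998) = 2018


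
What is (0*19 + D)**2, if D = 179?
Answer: 32041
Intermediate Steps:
(0*19 + D)**2 = (0*19 + 179)**2 = (0 + 179)**2 = 179**2 = 32041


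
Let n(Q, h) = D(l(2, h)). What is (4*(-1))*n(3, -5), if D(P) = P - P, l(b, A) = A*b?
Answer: 0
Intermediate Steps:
D(P) = 0
n(Q, h) = 0
(4*(-1))*n(3, -5) = (4*(-1))*0 = -4*0 = 0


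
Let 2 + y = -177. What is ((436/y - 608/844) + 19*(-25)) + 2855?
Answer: 89771016/37769 ≈ 2376.8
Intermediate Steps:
y = -179 (y = -2 - 177 = -179)
((436/y - 608/844) + 19*(-25)) + 2855 = ((436/(-179) - 608/844) + 19*(-25)) + 2855 = ((436*(-1/179) - 608*1/844) - 475) + 2855 = ((-436/179 - 152/211) - 475) + 2855 = (-119204/37769 - 475) + 2855 = -18059479/37769 + 2855 = 89771016/37769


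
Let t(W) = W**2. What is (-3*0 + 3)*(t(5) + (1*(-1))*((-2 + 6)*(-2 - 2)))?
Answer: 123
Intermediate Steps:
(-3*0 + 3)*(t(5) + (1*(-1))*((-2 + 6)*(-2 - 2))) = (-3*0 + 3)*(5**2 + (1*(-1))*((-2 + 6)*(-2 - 2))) = (0 + 3)*(25 - 4*(-4)) = 3*(25 - 1*(-16)) = 3*(25 + 16) = 3*41 = 123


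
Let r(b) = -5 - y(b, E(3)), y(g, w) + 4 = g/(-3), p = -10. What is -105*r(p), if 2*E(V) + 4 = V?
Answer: 455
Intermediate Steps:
E(V) = -2 + V/2
y(g, w) = -4 - g/3 (y(g, w) = -4 + g/(-3) = -4 + g*(-⅓) = -4 - g/3)
r(b) = -1 + b/3 (r(b) = -5 - (-4 - b/3) = -5 + (4 + b/3) = -1 + b/3)
-105*r(p) = -105*(-1 + (⅓)*(-10)) = -105*(-1 - 10/3) = -105*(-13/3) = 455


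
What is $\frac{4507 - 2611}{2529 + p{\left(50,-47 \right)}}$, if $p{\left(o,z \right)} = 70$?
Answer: $\frac{1896}{2599} \approx 0.72951$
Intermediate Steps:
$\frac{4507 - 2611}{2529 + p{\left(50,-47 \right)}} = \frac{4507 - 2611}{2529 + 70} = \frac{1896}{2599}$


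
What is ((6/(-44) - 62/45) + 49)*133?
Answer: 6252463/990 ≈ 6315.6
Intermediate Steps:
((6/(-44) - 62/45) + 49)*133 = ((6*(-1/44) - 62*1/45) + 49)*133 = ((-3/22 - 62/45) + 49)*133 = (-1499/990 + 49)*133 = (47011/990)*133 = 6252463/990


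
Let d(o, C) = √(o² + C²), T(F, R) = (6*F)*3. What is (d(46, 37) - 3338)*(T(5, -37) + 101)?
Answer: -637558 + 191*√3485 ≈ -6.2628e+5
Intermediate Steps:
T(F, R) = 18*F
d(o, C) = √(C² + o²)
(d(46, 37) - 3338)*(T(5, -37) + 101) = (√(37² + 46²) - 3338)*(18*5 + 101) = (√(1369 + 2116) - 3338)*(90 + 101) = (√3485 - 3338)*191 = (-3338 + √3485)*191 = -637558 + 191*√3485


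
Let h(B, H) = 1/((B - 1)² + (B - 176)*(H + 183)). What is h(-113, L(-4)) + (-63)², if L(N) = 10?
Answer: 169797788/42781 ≈ 3969.0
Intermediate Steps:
h(B, H) = 1/((-1 + B)² + (-176 + B)*(183 + H))
h(-113, L(-4)) + (-63)² = 1/(-32207 + (-113)² - 176*10 + 181*(-113) - 113*10) + (-63)² = 1/(-32207 + 12769 - 1760 - 20453 - 1130) + 3969 = 1/(-42781) + 3969 = -1/42781 + 3969 = 169797788/42781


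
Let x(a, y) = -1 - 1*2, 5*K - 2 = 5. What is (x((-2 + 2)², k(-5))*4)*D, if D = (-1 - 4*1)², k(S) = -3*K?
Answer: -300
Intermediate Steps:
K = 7/5 (K = ⅖ + (⅕)*5 = ⅖ + 1 = 7/5 ≈ 1.4000)
k(S) = -21/5 (k(S) = -3*7/5 = -21/5)
x(a, y) = -3 (x(a, y) = -1 - 2 = -3)
D = 25 (D = (-1 - 4)² = (-5)² = 25)
(x((-2 + 2)², k(-5))*4)*D = -3*4*25 = -12*25 = -300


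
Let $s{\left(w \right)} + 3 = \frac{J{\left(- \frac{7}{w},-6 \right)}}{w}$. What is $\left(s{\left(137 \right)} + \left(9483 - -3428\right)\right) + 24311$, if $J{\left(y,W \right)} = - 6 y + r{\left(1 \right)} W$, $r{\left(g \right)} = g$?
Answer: $\frac{698562631}{18769} \approx 37219.0$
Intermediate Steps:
$J{\left(y,W \right)} = W - 6 y$ ($J{\left(y,W \right)} = - 6 y + 1 W = - 6 y + W = W - 6 y$)
$s{\left(w \right)} = -3 + \frac{-6 + \frac{42}{w}}{w}$ ($s{\left(w \right)} = -3 + \frac{-6 - 6 \left(- \frac{7}{w}\right)}{w} = -3 + \frac{-6 + \frac{42}{w}}{w}$)
$\left(s{\left(137 \right)} + \left(9483 - -3428\right)\right) + 24311 = \left(\left(-3 - \frac{6}{137} + \frac{42}{18769}\right) + \left(9483 - -3428\right)\right) + 24311 = \left(\left(-3 - \frac{6}{137} + 42 \cdot \frac{1}{18769}\right) + \left(9483 + 3428\right)\right) + 24311 = \left(\left(-3 - \frac{6}{137} + \frac{42}{18769}\right) + 12911\right) + 24311 = \left(- \frac{57087}{18769} + 12911\right) + 24311 = \frac{242269472}{18769} + 24311 = \frac{698562631}{18769}$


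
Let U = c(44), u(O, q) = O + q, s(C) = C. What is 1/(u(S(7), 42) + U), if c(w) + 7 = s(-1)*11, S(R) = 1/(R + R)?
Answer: 14/337 ≈ 0.041543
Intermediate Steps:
S(R) = 1/(2*R)
c(w) = -18 (c(w) = -7 - 1*11 = -7 - 11 = -18)
U = -18
1/(u(S(7), 42) + U) = 1/(((½)/7 + 42) - 18) = 1/(((½)*(⅐) + 42) - 18) = 1/((1/14 + 42) - 18) = 1/(589/14 - 18) = 1/(337/14) = 14/337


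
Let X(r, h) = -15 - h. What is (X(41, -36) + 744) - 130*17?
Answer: -1445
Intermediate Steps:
(X(41, -36) + 744) - 130*17 = ((-15 - 1*(-36)) + 744) - 130*17 = ((-15 + 36) + 744) - 2210 = (21 + 744) - 2210 = 765 - 2210 = -1445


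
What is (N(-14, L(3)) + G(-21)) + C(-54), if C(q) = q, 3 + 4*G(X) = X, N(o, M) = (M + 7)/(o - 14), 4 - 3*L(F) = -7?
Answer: -1268/21 ≈ -60.381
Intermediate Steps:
L(F) = 11/3 (L(F) = 4/3 - 1/3*(-7) = 4/3 + 7/3 = 11/3)
N(o, M) = (7 + M)/(-14 + o)
G(X) = -3/4 + X/4
(N(-14, L(3)) + G(-21)) + C(-54) = ((7 + 11/3)/(-14 - 14) + (-3/4 + (1/4)*(-21))) - 54 = ((32/3)/(-28) + (-3/4 - 21/4)) - 54 = (-1/28*32/3 - 6) - 54 = (-8/21 - 6) - 54 = -134/21 - 54 = -1268/21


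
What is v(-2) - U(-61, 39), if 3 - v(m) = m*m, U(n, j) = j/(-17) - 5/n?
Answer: 1257/1037 ≈ 1.2122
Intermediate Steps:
U(n, j) = -5/n - j/17 (U(n, j) = j*(-1/17) - 5/n = -j/17 - 5/n = -5/n - j/17)
v(m) = 3 - m² (v(m) = 3 - m*m = 3 - m²)
v(-2) - U(-61, 39) = (3 - 1*(-2)²) - (-5/(-61) - 1/17*39) = (3 - 1*4) - (-5*(-1/61) - 39/17) = (3 - 4) - (5/61 - 39/17) = -1 - 1*(-2294/1037) = -1 + 2294/1037 = 1257/1037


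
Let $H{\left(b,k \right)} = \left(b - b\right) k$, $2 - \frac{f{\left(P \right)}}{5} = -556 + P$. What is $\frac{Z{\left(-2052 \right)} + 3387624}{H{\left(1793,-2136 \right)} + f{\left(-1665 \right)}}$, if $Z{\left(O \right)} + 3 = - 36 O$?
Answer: $\frac{1153831}{3705} \approx 311.43$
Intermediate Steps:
$f{\left(P \right)} = 2790 - 5 P$ ($f{\left(P \right)} = 10 - 5 \left(-556 + P\right) = 10 - \left(-2780 + 5 P\right) = 2790 - 5 P$)
$H{\left(b,k \right)} = 0$ ($H{\left(b,k \right)} = 0 k = 0$)
$Z{\left(O \right)} = -3 - 36 O$
$\frac{Z{\left(-2052 \right)} + 3387624}{H{\left(1793,-2136 \right)} + f{\left(-1665 \right)}} = \frac{\left(-3 - -73872\right) + 3387624}{0 + \left(2790 - -8325\right)} = \frac{\left(-3 + 73872\right) + 3387624}{0 + \left(2790 + 8325\right)} = \frac{73869 + 3387624}{0 + 11115} = \frac{3461493}{11115} = 3461493 \cdot \frac{1}{11115} = \frac{1153831}{3705}$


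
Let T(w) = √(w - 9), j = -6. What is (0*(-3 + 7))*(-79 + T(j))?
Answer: 0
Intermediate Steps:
T(w) = √(-9 + w)
(0*(-3 + 7))*(-79 + T(j)) = (0*(-3 + 7))*(-79 + √(-9 - 6)) = (0*4)*(-79 + √(-15)) = 0*(-79 + I*√15) = 0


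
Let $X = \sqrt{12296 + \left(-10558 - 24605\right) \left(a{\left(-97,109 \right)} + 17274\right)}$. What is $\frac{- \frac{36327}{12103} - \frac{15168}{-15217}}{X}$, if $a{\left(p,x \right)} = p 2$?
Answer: $\frac{369209655 i \sqrt{37535734}}{27652027366226536} \approx 8.1803 \cdot 10^{-5} i$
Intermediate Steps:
$a{\left(p,x \right)} = 2 p$
$X = 4 i \sqrt{37535734}$ ($X = \sqrt{12296 + \left(-10558 - 24605\right) \left(2 \left(-97\right) + 17274\right)} = \sqrt{12296 - 35163 \left(-194 + 17274\right)} = \sqrt{12296 - 600584040} = \sqrt{-600571744} = 4 i \sqrt{37535734} \approx 24507.0 i$)
$\frac{- \frac{36327}{12103} - \frac{15168}{-15217}}{X} = \frac{- \frac{36327}{12103} - \frac{15168}{-15217}}{4 i \sqrt{37535734}} = \left(\left(-36327\right) \frac{1}{12103} - - \frac{15168}{15217}\right) \left(- \frac{i \sqrt{37535734}}{150142936}\right) = \left(- \frac{36327}{12103} + \frac{15168}{15217}\right) \left(- \frac{i \sqrt{37535734}}{150142936}\right) = - \frac{369209655 \left(- \frac{i \sqrt{37535734}}{150142936}\right)}{184171351} = \frac{369209655 i \sqrt{37535734}}{27652027366226536}$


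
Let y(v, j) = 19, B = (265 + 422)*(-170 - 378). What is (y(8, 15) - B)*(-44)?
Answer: -16565780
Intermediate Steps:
B = -376476 (B = 687*(-548) = -376476)
(y(8, 15) - B)*(-44) = (19 - 1*(-376476))*(-44) = (19 + 376476)*(-44) = 376495*(-44) = -16565780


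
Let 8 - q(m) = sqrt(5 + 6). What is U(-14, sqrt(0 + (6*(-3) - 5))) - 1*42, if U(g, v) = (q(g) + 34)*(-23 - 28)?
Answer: -2184 + 51*sqrt(11) ≈ -2014.9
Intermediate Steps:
q(m) = 8 - sqrt(11) (q(m) = 8 - sqrt(5 + 6) = 8 - sqrt(11))
U(g, v) = -2142 + 51*sqrt(11) (U(g, v) = ((8 - sqrt(11)) + 34)*(-23 - 28) = (42 - sqrt(11))*(-51) = -2142 + 51*sqrt(11))
U(-14, sqrt(0 + (6*(-3) - 5))) - 1*42 = (-2142 + 51*sqrt(11)) - 1*42 = (-2142 + 51*sqrt(11)) - 42 = -2184 + 51*sqrt(11)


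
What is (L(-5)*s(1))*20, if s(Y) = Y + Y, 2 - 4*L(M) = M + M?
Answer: 120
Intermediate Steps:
L(M) = ½ - M/2 (L(M) = ½ - (M + M)/4 = ½ - M/2)
s(Y) = 2*Y
(L(-5)*s(1))*20 = ((½ - ½*(-5))*(2*1))*20 = ((½ + 5/2)*2)*20 = (3*2)*20 = 6*20 = 120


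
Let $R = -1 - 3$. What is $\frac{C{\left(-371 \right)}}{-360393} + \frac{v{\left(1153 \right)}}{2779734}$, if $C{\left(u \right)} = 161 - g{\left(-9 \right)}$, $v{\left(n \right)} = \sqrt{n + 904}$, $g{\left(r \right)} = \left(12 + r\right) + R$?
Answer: $- \frac{54}{120131} + \frac{11 \sqrt{17}}{2779734} \approx -0.00043319$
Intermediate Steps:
$R = -4$
$g{\left(r \right)} = 8 + r$ ($g{\left(r \right)} = \left(12 + r\right) - 4 = 8 + r$)
$v{\left(n \right)} = \sqrt{904 + n}$
$C{\left(u \right)} = 162$ ($C{\left(u \right)} = 161 - \left(8 - 9\right) = 161 - -1 = 161 + 1 = 162$)
$\frac{C{\left(-371 \right)}}{-360393} + \frac{v{\left(1153 \right)}}{2779734} = \frac{162}{-360393} + \frac{\sqrt{904 + 1153}}{2779734} = 162 \left(- \frac{1}{360393}\right) + \sqrt{2057} \cdot \frac{1}{2779734} = - \frac{54}{120131} + 11 \sqrt{17} \cdot \frac{1}{2779734} = - \frac{54}{120131} + \frac{11 \sqrt{17}}{2779734}$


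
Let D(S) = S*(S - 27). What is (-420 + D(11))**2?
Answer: 355216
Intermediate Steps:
D(S) = S*(-27 + S)
(-420 + D(11))**2 = (-420 + 11*(-27 + 11))**2 = (-420 + 11*(-16))**2 = (-420 - 176)**2 = (-596)**2 = 355216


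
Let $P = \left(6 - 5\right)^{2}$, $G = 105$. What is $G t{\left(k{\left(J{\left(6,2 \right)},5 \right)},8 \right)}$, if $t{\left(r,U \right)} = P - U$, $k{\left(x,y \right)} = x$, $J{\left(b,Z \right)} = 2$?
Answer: $-735$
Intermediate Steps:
$P = 1$ ($P = 1^{2} = 1$)
$t{\left(r,U \right)} = 1 - U$
$G t{\left(k{\left(J{\left(6,2 \right)},5 \right)},8 \right)} = 105 \left(1 - 8\right) = 105 \left(-7\right) = -735$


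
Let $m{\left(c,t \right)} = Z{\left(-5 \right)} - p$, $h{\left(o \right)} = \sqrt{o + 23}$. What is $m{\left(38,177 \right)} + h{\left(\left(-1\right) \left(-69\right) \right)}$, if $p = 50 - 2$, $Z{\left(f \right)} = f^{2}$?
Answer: $-23 + 2 \sqrt{23} \approx -13.408$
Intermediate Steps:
$h{\left(o \right)} = \sqrt{23 + o}$
$p = 48$ ($p = 50 - 2 = 48$)
$m{\left(c,t \right)} = -23$ ($m{\left(c,t \right)} = \left(-5\right)^{2} - 48 = 25 - 48 = -23$)
$m{\left(38,177 \right)} + h{\left(\left(-1\right) \left(-69\right) \right)} = -23 + \sqrt{23 - -69} = -23 + \sqrt{23 + 69} = -23 + \sqrt{92} = -23 + 2 \sqrt{23}$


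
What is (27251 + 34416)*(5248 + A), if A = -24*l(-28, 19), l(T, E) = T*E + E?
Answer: 1082872520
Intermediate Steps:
l(T, E) = E + E*T (l(T, E) = E*T + E = E + E*T)
A = 12312 (A = -456*(1 - 28) = -456*(-27) = -24*(-513) = 12312)
(27251 + 34416)*(5248 + A) = (27251 + 34416)*(5248 + 12312) = 61667*17560 = 1082872520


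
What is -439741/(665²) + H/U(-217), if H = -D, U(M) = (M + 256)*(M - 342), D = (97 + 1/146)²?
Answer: -38548642247977/68502143682700 ≈ -0.56274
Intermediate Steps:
D = 200590569/21316 (D = (97 + 1/146)² = (14163/146)² = 200590569/21316 ≈ 9410.3)
U(M) = (-342 + M)*(256 + M) (U(M) = (256 + M)*(-342 + M) = (-342 + M)*(256 + M))
H = -200590569/21316 (H = -1*200590569/21316 = -200590569/21316 ≈ -9410.3)
-439741/(665²) + H/U(-217) = -439741/(665²) - 200590569/(21316*(-87552 + (-217)² - 86*(-217))) = -439741/442225 - 200590569/(21316*(-87552 + 47089 + 18662)) = -439741*1/442225 - 200590569/21316/(-21801) = -439741/442225 - 200590569/21316*(-1/21801) = -439741/442225 + 66863523/154903372 = -38548642247977/68502143682700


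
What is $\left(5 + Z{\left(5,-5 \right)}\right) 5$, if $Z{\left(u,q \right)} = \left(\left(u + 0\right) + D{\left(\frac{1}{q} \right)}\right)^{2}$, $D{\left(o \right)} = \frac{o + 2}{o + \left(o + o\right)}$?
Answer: $45$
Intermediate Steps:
$D{\left(o \right)} = \frac{2 + o}{3 o}$ ($D{\left(o \right)} = \frac{2 + o}{o + 2 o} = \frac{2 + o}{3 o}$)
$Z{\left(u,q \right)} = \left(u + \frac{q \left(2 + \frac{1}{q}\right)}{3}\right)^{2}$ ($Z{\left(u,q \right)} = \left(\left(u + 0\right) + \frac{2 + \frac{1}{q}}{3 \frac{1}{q}}\right)^{2} = \left(u + \frac{q \left(2 + \frac{1}{q}\right)}{3}\right)^{2}$)
$\left(5 + Z{\left(5,-5 \right)}\right) 5 = \left(5 + \frac{\left(1 + 2 \left(-5\right) + 3 \cdot 5\right)^{2}}{9}\right) 5 = \left(5 + \frac{\left(1 - 10 + 15\right)^{2}}{9}\right) 5 = \left(5 + \frac{6^{2}}{9}\right) 5 = \left(5 + \frac{1}{9} \cdot 36\right) 5 = \left(5 + 4\right) 5 = 9 \cdot 5 = 45$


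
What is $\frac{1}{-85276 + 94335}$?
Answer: $\frac{1}{9059} \approx 0.00011039$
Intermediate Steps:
$\frac{1}{-85276 + 94335} = \frac{1}{9059}$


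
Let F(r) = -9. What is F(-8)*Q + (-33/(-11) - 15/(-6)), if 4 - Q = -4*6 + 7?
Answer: -367/2 ≈ -183.50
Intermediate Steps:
Q = 21 (Q = 4 - (-4*6 + 7) = 4 - (-24 + 7) = 4 - 1*(-17) = 4 + 17 = 21)
F(-8)*Q + (-33/(-11) - 15/(-6)) = -9*21 + (-33/(-11) - 15/(-6)) = -189 + (-33*(-1/11) - 15*(-⅙)) = -189 + (3 + 5/2) = -189 + 11/2 = -367/2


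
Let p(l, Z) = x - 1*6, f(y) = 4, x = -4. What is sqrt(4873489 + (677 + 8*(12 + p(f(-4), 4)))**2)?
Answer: sqrt(5353738) ≈ 2313.8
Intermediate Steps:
p(l, Z) = -10 (p(l, Z) = -4 - 1*6 = -4 - 6 = -10)
sqrt(4873489 + (677 + 8*(12 + p(f(-4), 4)))**2) = sqrt(4873489 + (677 + 8*(12 - 10))**2) = sqrt(4873489 + (677 + 8*2)**2) = sqrt(4873489 + (677 + 16)**2) = sqrt(4873489 + 693**2) = sqrt(4873489 + 480249) = sqrt(5353738)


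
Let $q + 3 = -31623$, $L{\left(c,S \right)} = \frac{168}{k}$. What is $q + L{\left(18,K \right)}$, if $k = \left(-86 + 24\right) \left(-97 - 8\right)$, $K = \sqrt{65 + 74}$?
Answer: $- \frac{4902026}{155} \approx -31626.0$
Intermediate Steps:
$K = \sqrt{139} \approx 11.79$
$k = 6510$ ($k = \left(-62\right) \left(-105\right) = 6510$)
$L{\left(c,S \right)} = \frac{4}{155}$ ($L{\left(c,S \right)} = \frac{168}{6510} = 168 \cdot \frac{1}{6510} = \frac{4}{155}$)
$q = -31626$ ($q = -3 - 31623 = -31626$)
$q + L{\left(18,K \right)} = -31626 + \frac{4}{155} = - \frac{4902026}{155}$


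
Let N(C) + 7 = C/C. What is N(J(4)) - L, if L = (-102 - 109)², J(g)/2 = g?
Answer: -44527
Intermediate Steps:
J(g) = 2*g
N(C) = -6 (N(C) = -7 + C/C = -7 + 1 = -6)
L = 44521 (L = (-211)² = 44521)
N(J(4)) - L = -6 - 1*44521 = -6 - 44521 = -44527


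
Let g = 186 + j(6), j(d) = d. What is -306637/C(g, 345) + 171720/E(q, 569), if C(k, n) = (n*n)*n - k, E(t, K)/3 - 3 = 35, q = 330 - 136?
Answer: 1175229626357/780205227 ≈ 1506.3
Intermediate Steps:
q = 194
E(t, K) = 114 (E(t, K) = 9 + 3*35 = 9 + 105 = 114)
g = 192 (g = 186 + 6 = 192)
C(k, n) = n³ - k (C(k, n) = n²*n - k = n³ - k)
-306637/C(g, 345) + 171720/E(q, 569) = -306637/(345³ - 1*192) + 171720/114 = -306637/(41063625 - 192) + 171720*(1/114) = -306637/41063433 + 28620/19 = 1175229626357/780205227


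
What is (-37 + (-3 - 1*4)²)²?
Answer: 144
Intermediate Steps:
(-37 + (-3 - 1*4)²)² = (-37 + (-3 - 4)²)² = (-37 + (-7)²)² = (-37 + 49)² = 12² = 144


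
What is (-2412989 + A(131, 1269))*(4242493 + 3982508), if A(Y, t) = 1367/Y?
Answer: -2599924395300192/131 ≈ -1.9847e+13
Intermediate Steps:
(-2412989 + A(131, 1269))*(4242493 + 3982508) = (-2412989 + 1367/131)*(4242493 + 3982508) = (-2412989 + 1367*(1/131))*8225001 = (-2412989 + 1367/131)*8225001 = -316100192/131*8225001 = -2599924395300192/131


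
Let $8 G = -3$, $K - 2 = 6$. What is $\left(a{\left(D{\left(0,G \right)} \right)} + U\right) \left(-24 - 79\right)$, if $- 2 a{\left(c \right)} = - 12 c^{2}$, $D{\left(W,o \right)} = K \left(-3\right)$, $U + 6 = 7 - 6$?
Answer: $-355453$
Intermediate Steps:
$K = 8$ ($K = 2 + 6 = 8$)
$G = - \frac{3}{8}$ ($G = \frac{1}{8} \left(-3\right) = - \frac{3}{8} \approx -0.375$)
$U = -5$ ($U = -6 + \left(7 - 6\right) = -6 + 1 = -5$)
$D{\left(W,o \right)} = -24$ ($D{\left(W,o \right)} = 8 \left(-3\right) = -24$)
$a{\left(c \right)} = 6 c^{2}$ ($a{\left(c \right)} = - \frac{\left(-12\right) c^{2}}{2} = 6 c^{2}$)
$\left(a{\left(D{\left(0,G \right)} \right)} + U\right) \left(-24 - 79\right) = \left(6 \left(-24\right)^{2} - 5\right) \left(-24 - 79\right) = \left(6 \cdot 576 - 5\right) \left(-24 - 79\right) = \left(3456 - 5\right) \left(-103\right) = 3451 \left(-103\right) = -355453$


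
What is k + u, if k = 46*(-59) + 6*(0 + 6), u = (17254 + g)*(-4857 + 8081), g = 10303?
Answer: 88841090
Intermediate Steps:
u = 88843768 (u = (17254 + 10303)*(-4857 + 8081) = 27557*3224 = 88843768)
k = -2678 (k = -2714 + 6*6 = -2714 + 36 = -2678)
k + u = -2678 + 88843768 = 88841090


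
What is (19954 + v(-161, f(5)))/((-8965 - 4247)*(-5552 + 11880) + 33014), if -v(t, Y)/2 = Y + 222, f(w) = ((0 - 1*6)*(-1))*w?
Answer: -9725/41786261 ≈ -0.00023273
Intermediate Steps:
f(w) = 6*w (f(w) = ((0 - 6)*(-1))*w = (-6*(-1))*w = 6*w)
v(t, Y) = -444 - 2*Y (v(t, Y) = -2*(Y + 222) = -2*(222 + Y) = -444 - 2*Y)
(19954 + v(-161, f(5)))/((-8965 - 4247)*(-5552 + 11880) + 33014) = (19954 + (-444 - 12*5))/((-8965 - 4247)*(-5552 + 11880) + 33014) = (19954 + (-444 - 2*30))/(-13212*6328 + 33014) = (19954 + (-444 - 60))/(-83605536 + 33014) = (19954 - 504)/(-83572522) = 19450*(-1/83572522) = -9725/41786261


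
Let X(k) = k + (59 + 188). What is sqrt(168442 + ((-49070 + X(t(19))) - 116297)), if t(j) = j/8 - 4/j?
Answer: sqrt(19200374)/76 ≈ 57.656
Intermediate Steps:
t(j) = -4/j + j/8 (t(j) = j*(1/8) - 4/j = j/8 - 4/j = -4/j + j/8)
X(k) = 247 + k (X(k) = k + 247 = 247 + k)
sqrt(168442 + ((-49070 + X(t(19))) - 116297)) = sqrt(168442 + ((-49070 + (247 + (-4/19 + (1/8)*19))) - 116297)) = sqrt(168442 + ((-49070 + (247 + (-4*1/19 + 19/8))) - 116297)) = sqrt(168442 + ((-49070 + (247 + (-4/19 + 19/8))) - 116297)) = sqrt(168442 + ((-49070 + (247 + 329/152)) - 116297)) = sqrt(168442 + ((-49070 + 37873/152) - 116297)) = sqrt(168442 + (-7420767/152 - 116297)) = sqrt(168442 - 25097911/152) = sqrt(505273/152) = sqrt(19200374)/76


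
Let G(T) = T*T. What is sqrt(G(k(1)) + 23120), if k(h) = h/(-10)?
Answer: 3*sqrt(256889)/10 ≈ 152.05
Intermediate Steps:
k(h) = -h/10 (k(h) = h*(-1/10) = -h/10)
G(T) = T**2
sqrt(G(k(1)) + 23120) = sqrt((-1/10*1)**2 + 23120) = sqrt((-1/10)**2 + 23120) = sqrt(1/100 + 23120) = sqrt(2312001/100) = 3*sqrt(256889)/10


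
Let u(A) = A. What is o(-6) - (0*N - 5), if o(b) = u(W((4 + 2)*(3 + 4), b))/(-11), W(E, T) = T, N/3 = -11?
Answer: 61/11 ≈ 5.5455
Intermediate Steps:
N = -33 (N = 3*(-11) = -33)
o(b) = -b/11 (o(b) = b/(-11) = b*(-1/11) = -b/11)
o(-6) - (0*N - 5) = -1/11*(-6) - (0*(-33) - 5) = 6/11 - (0 - 5) = 6/11 - 1*(-5) = 6/11 + 5 = 61/11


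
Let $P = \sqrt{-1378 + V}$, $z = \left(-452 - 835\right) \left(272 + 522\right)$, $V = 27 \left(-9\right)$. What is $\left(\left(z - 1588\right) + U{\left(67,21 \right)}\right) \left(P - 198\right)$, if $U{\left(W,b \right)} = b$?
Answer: $202642110 - 1023445 i \sqrt{1621} \approx 2.0264 \cdot 10^{8} - 4.1206 \cdot 10^{7} i$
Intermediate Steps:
$V = -243$
$z = -1021878$ ($z = \left(-1287\right) 794 = -1021878$)
$P = i \sqrt{1621}$ ($P = \sqrt{-1378 - 243} = \sqrt{-1621} = i \sqrt{1621} \approx 40.262 i$)
$\left(\left(z - 1588\right) + U{\left(67,21 \right)}\right) \left(P - 198\right) = \left(\left(-1021878 - 1588\right) + 21\right) \left(i \sqrt{1621} - 198\right) = \left(\left(-1021878 - 1588\right) + 21\right) \left(-198 + i \sqrt{1621}\right) = \left(-1023466 + 21\right) \left(-198 + i \sqrt{1621}\right) = - 1023445 \left(-198 + i \sqrt{1621}\right) = 202642110 - 1023445 i \sqrt{1621}$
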